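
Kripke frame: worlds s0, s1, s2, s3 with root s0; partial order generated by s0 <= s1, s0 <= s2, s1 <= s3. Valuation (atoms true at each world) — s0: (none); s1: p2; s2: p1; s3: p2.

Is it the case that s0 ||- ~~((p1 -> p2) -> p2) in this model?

s0 ||- ~~((p1 -> p2) -> p2): no world accessible from s0 forces ~((p1 -> p2) -> p2).

Yes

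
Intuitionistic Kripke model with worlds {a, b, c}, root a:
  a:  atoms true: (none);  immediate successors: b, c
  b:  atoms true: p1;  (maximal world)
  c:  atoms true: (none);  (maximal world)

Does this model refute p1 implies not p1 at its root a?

a does not force p1 implies not p1: at the accessible world b, b forces p1 but b does not force not p1.
b does not force not p1 since b is accessible from b and b forces p1.
So the root a does not force p1 implies not p1; the model is a countermodel.

Yes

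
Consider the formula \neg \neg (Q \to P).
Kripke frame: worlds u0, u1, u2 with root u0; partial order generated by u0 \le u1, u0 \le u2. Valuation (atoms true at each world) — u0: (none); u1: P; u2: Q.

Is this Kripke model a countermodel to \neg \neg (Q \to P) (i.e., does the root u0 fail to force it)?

u0 \nVdash \neg \neg (Q \to P) since u2 is accessible from u0 and u2 \Vdash \neg (Q \to P).
u2 \Vdash \neg (Q \to P): no world accessible from u2 forces Q \to P.
So the root u0 does not force \neg \neg (Q \to P); the model is a countermodel.

Yes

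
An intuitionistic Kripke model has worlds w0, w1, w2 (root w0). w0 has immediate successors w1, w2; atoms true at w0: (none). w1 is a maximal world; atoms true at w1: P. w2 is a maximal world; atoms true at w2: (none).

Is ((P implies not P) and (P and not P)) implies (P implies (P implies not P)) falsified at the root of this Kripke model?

w0 forces ((P implies not P) and (P and not P)) implies (P implies (P implies not P)) vacuously: no world accessible from w0 forces the antecedent (P implies not P) and (P and not P).
So the root w0 forces ((P implies not P) and (P and not P)) implies (P implies (P implies not P)); the model is not a countermodel.

No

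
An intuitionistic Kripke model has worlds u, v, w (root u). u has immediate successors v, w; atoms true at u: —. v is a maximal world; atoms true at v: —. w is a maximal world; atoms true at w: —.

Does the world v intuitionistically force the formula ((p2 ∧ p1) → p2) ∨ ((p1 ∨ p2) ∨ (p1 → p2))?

Yes

v ⊩ ((p2 ∧ p1) → p2) ∨ ((p1 ∨ p2) ∨ (p1 → p2)) via the disjunct (p2 ∧ p1) → p2.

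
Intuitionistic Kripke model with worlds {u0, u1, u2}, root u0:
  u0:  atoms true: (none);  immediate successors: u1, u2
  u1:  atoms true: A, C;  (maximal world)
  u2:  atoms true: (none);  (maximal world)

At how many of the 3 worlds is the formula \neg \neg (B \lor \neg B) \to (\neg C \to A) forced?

1

u0: does not force it — u0 \nVdash \neg \neg (B \lor \neg B) \to (\neg C \to A): already at u0 itself, u0 \Vdash \neg \neg (B \lor \neg B) but u0 \nVdash \neg C \to A.
u1: forces it.
u2: does not force it.
Worlds forcing the formula: {u1}.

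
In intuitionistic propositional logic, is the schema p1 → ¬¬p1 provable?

This is double-negation introduction, which is intuitionistically derivable.
If a world forces p1 then every accessible world forces p1 (persistence), so none forces ¬p1; hence ¬¬p1.

Yes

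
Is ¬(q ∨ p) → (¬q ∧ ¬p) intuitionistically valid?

Yes

This is a constructively valid De Morgan direction (negated disjunction to conjunction of negations), which is intuitionistically derivable.
From ¬(q ∨ p): if q held then q ∨ p would, contradiction — so ¬q; similarly ¬p.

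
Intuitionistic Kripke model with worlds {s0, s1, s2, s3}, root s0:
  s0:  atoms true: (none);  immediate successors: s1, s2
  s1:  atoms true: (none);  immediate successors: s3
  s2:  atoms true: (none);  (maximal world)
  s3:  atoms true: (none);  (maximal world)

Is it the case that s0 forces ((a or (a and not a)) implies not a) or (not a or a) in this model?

s0 forces ((a or (a and not a)) implies not a) or (not a or a) via the disjunct (a or (a and not a)) implies not a.

Yes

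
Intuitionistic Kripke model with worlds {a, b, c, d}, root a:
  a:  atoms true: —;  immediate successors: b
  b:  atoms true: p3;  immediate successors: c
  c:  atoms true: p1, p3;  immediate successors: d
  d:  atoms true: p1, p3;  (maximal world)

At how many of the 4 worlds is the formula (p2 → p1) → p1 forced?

2

a: does not force it — a ⊮ (p2 → p1) → p1: already at a itself, a ⊩ p2 → p1 but a ⊮ p1.
b: does not force it.
c: forces it.
d: forces it.
Worlds forcing the formula: {c, d}.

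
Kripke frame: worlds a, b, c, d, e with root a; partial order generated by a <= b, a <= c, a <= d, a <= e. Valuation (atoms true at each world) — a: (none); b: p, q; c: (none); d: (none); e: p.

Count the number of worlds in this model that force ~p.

a: does not force it — a ||-/- ~p since b is accessible from a and b ||- p.
b: does not force it.
c: forces it.
d: forces it.
e: does not force it.
Worlds forcing the formula: {c, d}.

2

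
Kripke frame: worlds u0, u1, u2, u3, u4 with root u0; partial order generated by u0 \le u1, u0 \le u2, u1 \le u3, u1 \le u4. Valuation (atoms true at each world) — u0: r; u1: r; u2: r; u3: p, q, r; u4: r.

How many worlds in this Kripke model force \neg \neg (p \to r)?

5

u0: forces it.
u1: forces it.
u2: forces it.
u3: forces it.
u4: forces it.
Worlds forcing the formula: {u0, u1, u2, u3, u4}.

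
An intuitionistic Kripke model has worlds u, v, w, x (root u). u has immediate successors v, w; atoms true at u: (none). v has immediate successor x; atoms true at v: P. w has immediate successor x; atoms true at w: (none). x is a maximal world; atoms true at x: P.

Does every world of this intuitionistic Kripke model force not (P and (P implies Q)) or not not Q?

Yes

u forces not (P and (P implies Q)) or not not Q via the disjunct not (P and (P implies Q)).
Since the root u forces not (P and (P implies Q)) or not not Q and forcing is persistent (monotone upward), every world forces it.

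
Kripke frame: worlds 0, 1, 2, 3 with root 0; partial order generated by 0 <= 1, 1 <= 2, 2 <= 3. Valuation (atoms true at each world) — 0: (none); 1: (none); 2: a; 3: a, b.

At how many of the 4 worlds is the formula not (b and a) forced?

0

0: does not force it — 0 does not force not (b and a) since 3 is accessible from 0 and 3 forces b and a.
1: does not force it — 1 does not force not (b and a) since 3 is accessible from 1 and 3 forces b and a.
2: does not force it — 2 does not force not (b and a) since 3 is accessible from 2 and 3 forces b and a.
3: does not force it.
Worlds forcing the formula: { }.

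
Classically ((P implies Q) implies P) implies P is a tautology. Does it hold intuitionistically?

No

This is Peirce's law, which is not intuitionistically valid.
A Kripke countermodel: worlds a, b; order generated by a <= b; atoms true at each world — a:{}; b:{P}.
a does not force ((P implies Q) implies P) implies P: already at a itself, a forces (P implies Q) implies P but a does not force P.
a lacks atom P, so a does not force P.
So the root a does not force the formula.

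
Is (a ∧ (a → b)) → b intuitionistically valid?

This is modus ponens in implicational form, which is intuitionistically derivable.
If a world forces a and a → b, then applying the implication at that world (which is accessible from itself) gives b.

Yes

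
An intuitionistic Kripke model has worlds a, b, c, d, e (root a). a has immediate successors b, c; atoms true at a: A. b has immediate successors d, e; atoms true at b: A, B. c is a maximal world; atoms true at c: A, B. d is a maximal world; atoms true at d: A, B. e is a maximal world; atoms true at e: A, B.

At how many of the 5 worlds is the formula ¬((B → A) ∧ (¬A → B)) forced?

0

a: does not force it — a ⊮ ¬((B → A) ∧ (¬A → B)) since a is accessible from a and a ⊩ (B → A) ∧ (¬A → B).
b: does not force it — b ⊮ ¬((B → A) ∧ (¬A → B)) since b is accessible from b and b ⊩ (B → A) ∧ (¬A → B).
c: does not force it.
d: does not force it.
e: does not force it.
Worlds forcing the formula: { }.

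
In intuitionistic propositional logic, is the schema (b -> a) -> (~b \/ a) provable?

No

This is the material-implication-as-disjunction principle, which is not intuitionistically valid.
A Kripke countermodel: worlds 0, 1; order generated by 0 <= 1; atoms true at each world — 0:{}; 1:{a,b}.
0 ||-/- (b -> a) -> (~b \/ a): already at 0 itself, 0 ||- b -> a but 0 ||-/- ~b \/ a.
0 ||-/- ~b \/ a: neither disjunct is forced at 0.
0 ||-/- ~b since 1 is accessible from 0 and 1 ||- b.
So the root 0 does not force the formula.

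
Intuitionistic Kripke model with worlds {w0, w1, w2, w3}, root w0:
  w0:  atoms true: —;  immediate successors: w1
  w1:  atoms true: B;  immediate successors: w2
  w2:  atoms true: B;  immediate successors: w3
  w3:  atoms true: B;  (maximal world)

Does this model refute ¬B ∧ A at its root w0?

Yes

w0 ⊮ ¬B ∧ A since w0 fails ¬B.
So the root w0 does not force ¬B ∧ A; the model is a countermodel.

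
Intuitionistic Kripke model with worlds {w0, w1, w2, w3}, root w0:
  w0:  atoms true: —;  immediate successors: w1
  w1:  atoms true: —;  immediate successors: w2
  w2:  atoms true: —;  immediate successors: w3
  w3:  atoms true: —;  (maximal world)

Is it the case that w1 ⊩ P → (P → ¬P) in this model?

w1 ⊩ P → (P → ¬P) vacuously: no world accessible from w1 forces the antecedent P.

Yes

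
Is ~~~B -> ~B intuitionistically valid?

This is triple-negation reduction, which is intuitionistically derivable.
Assume ~~~B and suppose B. Then ~~B (double-negation introduction), contradicting ~~~B. So ~B.

Yes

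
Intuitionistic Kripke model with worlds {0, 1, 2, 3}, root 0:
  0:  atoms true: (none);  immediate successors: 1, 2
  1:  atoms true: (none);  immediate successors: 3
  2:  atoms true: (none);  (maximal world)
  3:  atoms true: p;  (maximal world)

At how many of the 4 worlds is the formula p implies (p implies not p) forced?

0: does not force it — 0 does not force p implies (p implies not p): at the accessible world 3, 3 forces p but 3 does not force p implies not p.
1: does not force it — 1 does not force p implies (p implies not p): at the accessible world 3, 3 forces p but 3 does not force p implies not p.
2: forces it.
3: does not force it — 3 does not force p implies (p implies not p): already at 3 itself, 3 forces p but 3 does not force p implies not p.
Worlds forcing the formula: {2}.

1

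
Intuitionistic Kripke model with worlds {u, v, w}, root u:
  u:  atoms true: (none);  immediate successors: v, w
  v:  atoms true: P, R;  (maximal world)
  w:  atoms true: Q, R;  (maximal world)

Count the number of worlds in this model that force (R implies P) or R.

u: does not force it — u does not force (R implies P) or R: neither disjunct is forced at u.
v: forces it.
w: forces it.
Worlds forcing the formula: {v, w}.

2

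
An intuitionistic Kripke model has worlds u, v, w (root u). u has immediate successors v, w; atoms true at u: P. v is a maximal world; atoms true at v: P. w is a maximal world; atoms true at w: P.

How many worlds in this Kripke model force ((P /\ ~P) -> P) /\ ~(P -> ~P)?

3

u: forces it.
v: forces it.
w: forces it.
Worlds forcing the formula: {u, v, w}.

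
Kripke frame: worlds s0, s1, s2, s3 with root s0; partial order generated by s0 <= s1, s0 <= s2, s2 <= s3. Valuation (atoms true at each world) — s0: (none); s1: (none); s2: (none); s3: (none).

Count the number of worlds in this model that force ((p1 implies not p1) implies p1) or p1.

0

s0: does not force it — s0 does not force ((p1 implies not p1) implies p1) or p1: neither disjunct is forced at s0.
s1: does not force it.
s2: does not force it.
s3: does not force it.
Worlds forcing the formula: { }.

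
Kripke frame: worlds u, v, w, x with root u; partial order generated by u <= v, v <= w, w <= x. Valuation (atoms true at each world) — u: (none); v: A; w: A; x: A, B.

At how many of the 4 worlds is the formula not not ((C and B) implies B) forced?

4

u: forces it.
v: forces it.
w: forces it.
x: forces it.
Worlds forcing the formula: {u, v, w, x}.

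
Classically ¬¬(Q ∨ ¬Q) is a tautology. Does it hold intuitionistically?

Yes

This is the double negation of excluded middle, which is intuitionistically derivable.
Assuming ¬(Q ∨ ¬Q): from Q we'd get Q ∨ ¬Q, so ¬Q; but then Q ∨ ¬Q again — contradiction. Hence ¬¬(Q ∨ ¬Q).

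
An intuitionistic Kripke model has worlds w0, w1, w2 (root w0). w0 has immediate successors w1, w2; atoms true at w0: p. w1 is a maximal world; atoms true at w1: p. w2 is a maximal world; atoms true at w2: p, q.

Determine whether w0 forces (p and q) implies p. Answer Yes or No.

w0 forces (p and q) implies p: every world accessible from w0 that forces p and q (namely w2) also forces p.

Yes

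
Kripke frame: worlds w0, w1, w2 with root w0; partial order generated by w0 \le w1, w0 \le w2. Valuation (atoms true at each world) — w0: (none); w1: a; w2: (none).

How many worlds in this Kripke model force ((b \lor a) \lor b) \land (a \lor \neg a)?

w0: does not force it — w0 \nVdash ((b \lor a) \lor b) \land (a \lor \neg a) since w0 fails (b \lor a) \lor b.
w1: forces it.
w2: does not force it — w2 \nVdash ((b \lor a) \lor b) \land (a \lor \neg a) since w2 fails (b \lor a) \lor b.
Worlds forcing the formula: {w1}.

1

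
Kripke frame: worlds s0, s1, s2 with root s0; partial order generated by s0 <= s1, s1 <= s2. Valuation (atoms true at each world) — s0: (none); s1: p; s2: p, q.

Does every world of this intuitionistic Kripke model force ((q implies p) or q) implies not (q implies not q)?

Yes

s0 forces ((q implies p) or q) implies not (q implies not q): every world accessible from s0 that forces (q implies p) or q (namely s0, s1, s2) also forces not (q implies not q).
Since the root s0 forces ((q implies p) or q) implies not (q implies not q) and forcing is persistent (monotone upward), every world forces it.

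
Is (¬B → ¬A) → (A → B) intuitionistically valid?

No

This is the converse of contraposition, which is not intuitionistically valid.
A Kripke countermodel: worlds u, v; order generated by u ≤ v; atoms true at each world — u:{A}; v:{A,B}.
u ⊮ (¬B → ¬A) → (A → B): already at u itself, u ⊩ ¬B → ¬A but u ⊮ A → B.
u ⊮ A → B: already at u itself, u ⊩ A but u ⊮ B.
u lacks atom B, so u ⊮ B.
So the root u does not force the formula.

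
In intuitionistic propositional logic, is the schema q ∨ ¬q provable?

This is the law of excluded middle, which is not intuitionistically valid.
A Kripke countermodel: worlds 0, 1; order generated by 0 ≤ 1; atoms true at each world — 0:{}; 1:{q}.
0 ⊮ q ∨ ¬q: neither disjunct is forced at 0.
0 lacks atom q, so 0 ⊮ q.
So the root 0 does not force the formula.

No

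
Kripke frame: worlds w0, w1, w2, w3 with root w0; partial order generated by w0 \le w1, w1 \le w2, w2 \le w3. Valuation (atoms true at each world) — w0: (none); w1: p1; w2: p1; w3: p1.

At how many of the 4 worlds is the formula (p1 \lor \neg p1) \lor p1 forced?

3

w0: does not force it — w0 \nVdash (p1 \lor \neg p1) \lor p1: neither disjunct is forced at w0.
w1: forces it.
w2: forces it.
w3: forces it.
Worlds forcing the formula: {w1, w2, w3}.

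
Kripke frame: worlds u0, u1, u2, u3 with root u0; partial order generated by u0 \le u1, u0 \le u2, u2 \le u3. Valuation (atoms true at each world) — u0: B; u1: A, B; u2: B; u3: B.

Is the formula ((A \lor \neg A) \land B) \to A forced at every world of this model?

No

Not every world: u0 \nVdash ((A \lor \neg A) \land B) \to A.
u0 \nVdash ((A \lor \neg A) \land B) \to A: at the accessible world u2, u2 \Vdash (A \lor \neg A) \land B but u2 \nVdash A.
u2 lacks atom A, so u2 \nVdash A.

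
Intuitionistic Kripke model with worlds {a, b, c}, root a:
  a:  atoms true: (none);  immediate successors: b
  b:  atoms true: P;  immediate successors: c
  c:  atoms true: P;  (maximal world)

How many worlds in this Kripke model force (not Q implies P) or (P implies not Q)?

3

a: forces it.
b: forces it.
c: forces it.
Worlds forcing the formula: {a, b, c}.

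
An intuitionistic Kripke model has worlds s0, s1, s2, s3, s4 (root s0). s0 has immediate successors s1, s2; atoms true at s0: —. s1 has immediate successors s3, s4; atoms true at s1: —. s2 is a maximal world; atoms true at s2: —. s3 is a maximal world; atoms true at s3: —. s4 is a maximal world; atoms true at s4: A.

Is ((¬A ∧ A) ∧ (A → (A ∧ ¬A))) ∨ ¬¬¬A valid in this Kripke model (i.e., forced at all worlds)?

Not every world: s0 ⊮ ((¬A ∧ A) ∧ (A → (A ∧ ¬A))) ∨ ¬¬¬A.
s0 ⊮ ((¬A ∧ A) ∧ (A → (A ∧ ¬A))) ∨ ¬¬¬A: neither disjunct is forced at s0.
s0 ⊮ (¬A ∧ A) ∧ (A → (A ∧ ¬A)) since s0 fails ¬A ∧ A.

No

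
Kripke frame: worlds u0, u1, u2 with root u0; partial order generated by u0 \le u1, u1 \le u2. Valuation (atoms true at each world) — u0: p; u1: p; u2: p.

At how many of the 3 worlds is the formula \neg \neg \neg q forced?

3

u0: forces it.
u1: forces it.
u2: forces it.
Worlds forcing the formula: {u0, u1, u2}.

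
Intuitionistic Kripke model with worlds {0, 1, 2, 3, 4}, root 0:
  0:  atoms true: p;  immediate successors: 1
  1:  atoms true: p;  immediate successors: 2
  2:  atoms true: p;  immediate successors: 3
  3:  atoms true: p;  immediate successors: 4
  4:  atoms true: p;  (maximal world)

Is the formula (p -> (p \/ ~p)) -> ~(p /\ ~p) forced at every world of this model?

Yes

0 ||- (p -> (p \/ ~p)) -> ~(p /\ ~p): every world accessible from 0 that forces p -> (p \/ ~p) (namely 0, 1, 2, 3, 4) also forces ~(p /\ ~p).
Since the root 0 forces (p -> (p \/ ~p)) -> ~(p /\ ~p) and forcing is persistent (monotone upward), every world forces it.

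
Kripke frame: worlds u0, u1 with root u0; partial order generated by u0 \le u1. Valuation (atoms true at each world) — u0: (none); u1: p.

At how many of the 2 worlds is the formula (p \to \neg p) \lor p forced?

1

u0: does not force it — u0 \nVdash (p \to \neg p) \lor p: neither disjunct is forced at u0.
u1: forces it.
Worlds forcing the formula: {u1}.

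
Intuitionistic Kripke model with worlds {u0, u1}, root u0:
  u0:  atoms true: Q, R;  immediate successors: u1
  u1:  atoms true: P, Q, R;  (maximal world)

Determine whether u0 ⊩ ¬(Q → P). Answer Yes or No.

u0 ⊮ ¬(Q → P) since u1 is accessible from u0 and u1 ⊩ Q → P.
u1 ⊩ Q → P: every world accessible from u1 that forces Q (namely u1) also forces P.

No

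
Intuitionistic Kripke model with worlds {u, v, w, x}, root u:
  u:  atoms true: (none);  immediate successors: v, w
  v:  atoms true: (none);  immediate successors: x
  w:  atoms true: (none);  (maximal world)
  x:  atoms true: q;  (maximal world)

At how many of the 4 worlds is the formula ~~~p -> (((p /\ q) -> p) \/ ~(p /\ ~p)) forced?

u: forces it.
v: forces it.
w: forces it.
x: forces it.
Worlds forcing the formula: {u, v, w, x}.

4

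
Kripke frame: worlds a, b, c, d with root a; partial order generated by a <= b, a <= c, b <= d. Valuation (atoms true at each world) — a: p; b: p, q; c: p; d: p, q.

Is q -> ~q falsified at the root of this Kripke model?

Yes

a ||-/- q -> ~q: at the accessible world b, b ||- q but b ||-/- ~q.
b ||-/- ~q since b is accessible from b and b ||- q.
So the root a does not force q -> ~q; the model is a countermodel.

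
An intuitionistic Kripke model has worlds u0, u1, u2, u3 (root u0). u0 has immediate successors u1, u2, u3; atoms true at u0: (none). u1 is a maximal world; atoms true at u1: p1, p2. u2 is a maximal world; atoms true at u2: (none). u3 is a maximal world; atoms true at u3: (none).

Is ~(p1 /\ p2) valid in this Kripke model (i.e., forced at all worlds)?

Not every world: u0 ||-/- ~(p1 /\ p2).
u0 ||-/- ~(p1 /\ p2) since u1 is accessible from u0 and u1 ||- p1 /\ p2.
u1 ||- p1 /\ p2 since u1 forces both conjuncts.

No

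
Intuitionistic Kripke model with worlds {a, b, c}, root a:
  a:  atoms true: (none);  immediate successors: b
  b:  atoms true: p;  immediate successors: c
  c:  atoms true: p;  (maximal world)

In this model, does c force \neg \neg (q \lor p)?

c \Vdash \neg \neg (q \lor p): no world accessible from c forces \neg (q \lor p).

Yes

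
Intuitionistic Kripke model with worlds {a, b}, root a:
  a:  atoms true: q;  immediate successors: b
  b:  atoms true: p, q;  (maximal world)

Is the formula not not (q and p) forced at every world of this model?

Yes

a forces not not (q and p): no world accessible from a forces not (q and p).
Since the root a forces not not (q and p) and forcing is persistent (monotone upward), every world forces it.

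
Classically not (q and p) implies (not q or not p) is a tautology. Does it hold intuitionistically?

This is the constructively invalid direction of De Morgan's law for conjunction, which is not intuitionistically valid.
A Kripke countermodel: worlds u0, u1, u2; order generated by u0 <= u1, u0 <= u2; atoms true at each world — u0:{}; u1:{q}; u2:{p}.
u0 does not force not (q and p) implies (not q or not p): already at u0 itself, u0 forces not (q and p) but u0 does not force not q or not p.
u0 does not force not q or not p: neither disjunct is forced at u0.
u0 does not force not q since u1 is accessible from u0 and u1 forces q.
So the root u0 does not force the formula.

No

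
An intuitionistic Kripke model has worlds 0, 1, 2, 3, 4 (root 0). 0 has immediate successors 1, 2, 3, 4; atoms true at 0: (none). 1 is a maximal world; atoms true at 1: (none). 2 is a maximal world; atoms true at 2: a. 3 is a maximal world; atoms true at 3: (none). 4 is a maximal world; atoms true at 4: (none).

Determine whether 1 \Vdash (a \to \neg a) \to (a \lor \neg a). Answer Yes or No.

Yes

1 \Vdash (a \to \neg a) \to (a \lor \neg a): every world accessible from 1 that forces a \to \neg a (namely 1) also forces a \lor \neg a.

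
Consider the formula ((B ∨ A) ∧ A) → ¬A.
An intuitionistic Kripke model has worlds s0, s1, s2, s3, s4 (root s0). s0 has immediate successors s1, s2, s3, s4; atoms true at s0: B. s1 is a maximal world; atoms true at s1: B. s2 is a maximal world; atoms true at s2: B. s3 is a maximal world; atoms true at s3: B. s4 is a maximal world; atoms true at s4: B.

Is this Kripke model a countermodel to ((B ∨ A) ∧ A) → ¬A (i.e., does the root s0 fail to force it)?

No

s0 ⊩ ((B ∨ A) ∧ A) → ¬A vacuously: no world accessible from s0 forces the antecedent (B ∨ A) ∧ A.
So the root s0 forces ((B ∨ A) ∧ A) → ¬A; the model is not a countermodel.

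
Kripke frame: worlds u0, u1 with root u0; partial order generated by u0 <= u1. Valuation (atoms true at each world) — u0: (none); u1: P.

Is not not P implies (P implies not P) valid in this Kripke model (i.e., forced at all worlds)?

No

Not every world: u0 does not force not not P implies (P implies not P).
u0 does not force not not P implies (P implies not P): already at u0 itself, u0 forces not not P but u0 does not force P implies not P.
u0 does not force P implies not P: at the accessible world u1, u1 forces P but u1 does not force not P.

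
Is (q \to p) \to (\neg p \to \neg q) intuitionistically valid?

This is the forward direction of contraposition, which is intuitionistically derivable.
Assume q \to p and \neg p. If q held then p would follow, contradicting \neg p; so \neg q.

Yes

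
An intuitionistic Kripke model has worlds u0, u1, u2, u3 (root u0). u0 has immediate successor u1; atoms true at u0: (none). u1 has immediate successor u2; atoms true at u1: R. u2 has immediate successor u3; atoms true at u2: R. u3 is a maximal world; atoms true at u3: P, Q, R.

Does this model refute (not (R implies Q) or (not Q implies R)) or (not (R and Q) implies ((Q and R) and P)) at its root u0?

u0 forces (not (R implies Q) or (not Q implies R)) or (not (R and Q) implies ((Q and R) and P)) via the disjunct not (R implies Q) or (not Q implies R).
So the root u0 forces (not (R implies Q) or (not Q implies R)) or (not (R and Q) implies ((Q and R) and P)); the model is not a countermodel.

No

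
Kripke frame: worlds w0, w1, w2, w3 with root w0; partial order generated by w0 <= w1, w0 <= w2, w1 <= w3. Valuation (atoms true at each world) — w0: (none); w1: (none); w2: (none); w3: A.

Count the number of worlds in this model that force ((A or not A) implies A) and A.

1

w0: does not force it — w0 does not force ((A or not A) implies A) and A since w0 fails (A or not A) implies A.
w1: does not force it — w1 does not force ((A or not A) implies A) and A since w1 fails A.
w2: does not force it.
w3: forces it.
Worlds forcing the formula: {w3}.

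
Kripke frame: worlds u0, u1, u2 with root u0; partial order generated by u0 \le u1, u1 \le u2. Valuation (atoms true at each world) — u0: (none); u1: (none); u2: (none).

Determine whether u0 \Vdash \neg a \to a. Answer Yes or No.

u0 \nVdash \neg a \to a: already at u0 itself, u0 \Vdash \neg a but u0 \nVdash a.
u0 lacks atom a, so u0 \nVdash a.

No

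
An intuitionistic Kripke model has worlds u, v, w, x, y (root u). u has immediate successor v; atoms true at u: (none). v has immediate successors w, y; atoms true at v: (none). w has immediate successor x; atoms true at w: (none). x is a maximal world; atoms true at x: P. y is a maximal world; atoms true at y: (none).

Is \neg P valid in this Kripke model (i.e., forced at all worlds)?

No

Not every world: u \nVdash \neg P.
u \nVdash \neg P since x is accessible from u and x \Vdash P.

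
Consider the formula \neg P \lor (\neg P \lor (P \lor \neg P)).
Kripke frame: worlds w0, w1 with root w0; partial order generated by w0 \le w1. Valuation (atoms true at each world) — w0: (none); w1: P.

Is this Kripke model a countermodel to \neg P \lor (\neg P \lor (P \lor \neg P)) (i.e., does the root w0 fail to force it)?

Yes

w0 \nVdash \neg P \lor (\neg P \lor (P \lor \neg P)): neither disjunct is forced at w0.
w0 \nVdash \neg P since w1 is accessible from w0 and w1 \Vdash P.
So the root w0 does not force \neg P \lor (\neg P \lor (P \lor \neg P)); the model is a countermodel.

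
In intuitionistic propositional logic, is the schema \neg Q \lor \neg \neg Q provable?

No

This is the weak law of excluded middle, which is not intuitionistically valid.
A Kripke countermodel: worlds 0, 1, 2; order generated by 0 \le 1, 0 \le 2; atoms true at each world — 0:{}; 1:{Q}; 2:{}.
0 \nVdash \neg Q \lor \neg \neg Q: neither disjunct is forced at 0.
0 \nVdash \neg Q since 1 is accessible from 0 and 1 \Vdash Q.
So the root 0 does not force the formula.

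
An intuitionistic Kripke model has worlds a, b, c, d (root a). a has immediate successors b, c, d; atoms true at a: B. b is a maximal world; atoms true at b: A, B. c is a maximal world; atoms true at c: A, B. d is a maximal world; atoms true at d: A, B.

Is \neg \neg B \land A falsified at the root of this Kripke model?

Yes

a \nVdash \neg \neg B \land A since a fails A.
So the root a does not force \neg \neg B \land A; the model is a countermodel.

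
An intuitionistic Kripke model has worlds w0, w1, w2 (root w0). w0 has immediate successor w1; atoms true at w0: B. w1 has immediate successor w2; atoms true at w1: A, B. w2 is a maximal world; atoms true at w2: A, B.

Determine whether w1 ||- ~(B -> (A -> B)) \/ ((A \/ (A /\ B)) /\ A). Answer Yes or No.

w1 ||- ~(B -> (A -> B)) \/ ((A \/ (A /\ B)) /\ A) via the disjunct (A \/ (A /\ B)) /\ A.

Yes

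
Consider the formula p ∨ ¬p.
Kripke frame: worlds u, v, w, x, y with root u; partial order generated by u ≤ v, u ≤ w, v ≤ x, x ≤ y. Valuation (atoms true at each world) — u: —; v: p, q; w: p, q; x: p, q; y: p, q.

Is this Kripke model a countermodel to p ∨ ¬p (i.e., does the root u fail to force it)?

Yes

u ⊮ p ∨ ¬p: neither disjunct is forced at u.
u lacks atom p, so u ⊮ p.
So the root u does not force p ∨ ¬p; the model is a countermodel.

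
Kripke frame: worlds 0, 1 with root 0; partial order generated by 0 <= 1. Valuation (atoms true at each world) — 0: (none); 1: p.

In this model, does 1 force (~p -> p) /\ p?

Yes

1 ||- (~p -> p) /\ p since 1 forces both conjuncts.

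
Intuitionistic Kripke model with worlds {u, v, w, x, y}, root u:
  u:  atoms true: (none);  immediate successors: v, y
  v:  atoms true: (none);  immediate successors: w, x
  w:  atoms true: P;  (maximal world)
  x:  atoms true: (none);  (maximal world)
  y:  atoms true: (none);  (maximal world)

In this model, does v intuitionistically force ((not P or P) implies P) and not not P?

No

v does not force ((not P or P) implies P) and not not P since v fails (not P or P) implies P.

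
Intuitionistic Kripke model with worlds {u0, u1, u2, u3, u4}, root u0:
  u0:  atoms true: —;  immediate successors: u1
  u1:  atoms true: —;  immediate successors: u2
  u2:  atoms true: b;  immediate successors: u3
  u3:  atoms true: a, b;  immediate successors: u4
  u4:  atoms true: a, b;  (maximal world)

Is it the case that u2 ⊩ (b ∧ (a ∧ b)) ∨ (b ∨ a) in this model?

Yes

u2 ⊩ (b ∧ (a ∧ b)) ∨ (b ∨ a) via the disjunct b ∨ a.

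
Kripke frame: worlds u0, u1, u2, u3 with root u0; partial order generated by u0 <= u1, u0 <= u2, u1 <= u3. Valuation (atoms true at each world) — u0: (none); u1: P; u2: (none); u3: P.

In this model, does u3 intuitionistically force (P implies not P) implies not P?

Yes

u3 forces (P implies not P) implies not P vacuously: no world accessible from u3 forces the antecedent P implies not P.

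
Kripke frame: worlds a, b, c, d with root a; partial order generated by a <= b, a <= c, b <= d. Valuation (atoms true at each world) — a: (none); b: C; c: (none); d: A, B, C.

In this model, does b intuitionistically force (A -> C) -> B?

No

b ||-/- (A -> C) -> B: already at b itself, b ||- A -> C but b ||-/- B.
b lacks atom B, so b ||-/- B.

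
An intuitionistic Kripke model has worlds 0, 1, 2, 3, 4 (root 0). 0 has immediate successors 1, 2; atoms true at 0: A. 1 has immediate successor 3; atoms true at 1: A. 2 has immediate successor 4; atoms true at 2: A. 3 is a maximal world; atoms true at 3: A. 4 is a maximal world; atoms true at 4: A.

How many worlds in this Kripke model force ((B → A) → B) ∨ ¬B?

5

0: forces it.
1: forces it.
2: forces it.
3: forces it.
4: forces it.
Worlds forcing the formula: {0, 1, 2, 3, 4}.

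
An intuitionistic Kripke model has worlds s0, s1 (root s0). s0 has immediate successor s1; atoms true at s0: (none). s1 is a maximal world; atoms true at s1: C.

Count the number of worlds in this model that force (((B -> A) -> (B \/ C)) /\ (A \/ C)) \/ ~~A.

s0: does not force it — s0 ||-/- (((B -> A) -> (B \/ C)) /\ (A \/ C)) \/ ~~A: neither disjunct is forced at s0.
s1: forces it.
Worlds forcing the formula: {s1}.

1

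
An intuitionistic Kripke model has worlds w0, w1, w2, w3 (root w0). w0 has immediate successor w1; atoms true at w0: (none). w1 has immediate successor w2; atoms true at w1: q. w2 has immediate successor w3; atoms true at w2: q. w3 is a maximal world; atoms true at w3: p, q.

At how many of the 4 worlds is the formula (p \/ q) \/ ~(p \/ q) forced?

3

w0: does not force it — w0 ||-/- (p \/ q) \/ ~(p \/ q): neither disjunct is forced at w0.
w1: forces it.
w2: forces it.
w3: forces it.
Worlds forcing the formula: {w1, w2, w3}.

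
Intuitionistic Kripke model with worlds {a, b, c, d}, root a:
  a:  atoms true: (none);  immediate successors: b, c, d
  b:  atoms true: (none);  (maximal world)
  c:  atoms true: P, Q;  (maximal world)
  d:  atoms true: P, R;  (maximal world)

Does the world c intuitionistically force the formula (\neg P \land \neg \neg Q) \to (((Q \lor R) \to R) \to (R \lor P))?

c \Vdash (\neg P \land \neg \neg Q) \to (((Q \lor R) \to R) \to (R \lor P)) vacuously: no world accessible from c forces the antecedent \neg P \land \neg \neg Q.

Yes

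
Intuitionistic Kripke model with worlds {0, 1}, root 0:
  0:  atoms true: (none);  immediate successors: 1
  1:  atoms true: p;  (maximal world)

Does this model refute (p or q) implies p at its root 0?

0 forces (p or q) implies p: every world accessible from 0 that forces p or q (namely 1) also forces p.
So the root 0 forces (p or q) implies p; the model is not a countermodel.

No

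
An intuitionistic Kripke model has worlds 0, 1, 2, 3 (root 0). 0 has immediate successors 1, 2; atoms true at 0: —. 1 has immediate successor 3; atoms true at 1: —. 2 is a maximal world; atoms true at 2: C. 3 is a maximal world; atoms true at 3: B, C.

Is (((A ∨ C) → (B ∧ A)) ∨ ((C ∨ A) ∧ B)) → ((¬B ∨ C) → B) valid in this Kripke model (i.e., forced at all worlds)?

0 ⊩ (((A ∨ C) → (B ∧ A)) ∨ ((C ∨ A) ∧ B)) → ((¬B ∨ C) → B): every world accessible from 0 that forces ((A ∨ C) → (B ∧ A)) ∨ ((C ∨ A) ∧ B) (namely 3) also forces (¬B ∨ C) → B.
Since the root 0 forces (((A ∨ C) → (B ∧ A)) ∨ ((C ∨ A) ∧ B)) → ((¬B ∨ C) → B) and forcing is persistent (monotone upward), every world forces it.

Yes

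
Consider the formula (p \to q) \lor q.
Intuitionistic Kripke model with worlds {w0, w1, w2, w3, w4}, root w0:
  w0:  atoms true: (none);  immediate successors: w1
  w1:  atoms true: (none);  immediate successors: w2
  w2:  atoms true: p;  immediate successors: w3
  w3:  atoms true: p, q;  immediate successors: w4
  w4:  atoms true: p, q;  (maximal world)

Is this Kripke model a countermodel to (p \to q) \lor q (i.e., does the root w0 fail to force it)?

Yes

w0 \nVdash (p \to q) \lor q: neither disjunct is forced at w0.
w0 \nVdash p \to q: at the accessible world w2, w2 \Vdash p but w2 \nVdash q.
w2 lacks atom q, so w2 \nVdash q.
So the root w0 does not force (p \to q) \lor q; the model is a countermodel.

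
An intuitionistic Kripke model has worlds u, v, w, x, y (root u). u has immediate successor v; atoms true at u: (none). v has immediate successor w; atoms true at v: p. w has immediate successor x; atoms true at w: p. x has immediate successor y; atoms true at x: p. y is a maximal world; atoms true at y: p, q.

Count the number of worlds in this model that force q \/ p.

u: does not force it — u ||-/- q \/ p: neither disjunct is forced at u.
v: forces it.
w: forces it.
x: forces it.
y: forces it.
Worlds forcing the formula: {v, w, x, y}.

4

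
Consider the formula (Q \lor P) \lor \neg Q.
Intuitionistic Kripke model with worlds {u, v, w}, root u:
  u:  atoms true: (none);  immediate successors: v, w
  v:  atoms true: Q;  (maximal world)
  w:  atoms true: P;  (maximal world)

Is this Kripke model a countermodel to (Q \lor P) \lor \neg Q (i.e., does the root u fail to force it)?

Yes

u \nVdash (Q \lor P) \lor \neg Q: neither disjunct is forced at u.
u \nVdash Q \lor P: neither disjunct is forced at u.
u lacks atom Q, so u \nVdash Q.
So the root u does not force (Q \lor P) \lor \neg Q; the model is a countermodel.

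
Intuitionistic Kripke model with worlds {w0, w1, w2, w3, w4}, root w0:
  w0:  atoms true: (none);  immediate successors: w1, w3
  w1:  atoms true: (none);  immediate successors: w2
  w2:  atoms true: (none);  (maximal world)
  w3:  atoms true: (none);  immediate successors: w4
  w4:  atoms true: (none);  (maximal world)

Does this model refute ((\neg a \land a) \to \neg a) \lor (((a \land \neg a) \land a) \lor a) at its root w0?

No

w0 \Vdash ((\neg a \land a) \to \neg a) \lor (((a \land \neg a) \land a) \lor a) via the disjunct (\neg a \land a) \to \neg a.
So the root w0 forces ((\neg a \land a) \to \neg a) \lor (((a \land \neg a) \land a) \lor a); the model is not a countermodel.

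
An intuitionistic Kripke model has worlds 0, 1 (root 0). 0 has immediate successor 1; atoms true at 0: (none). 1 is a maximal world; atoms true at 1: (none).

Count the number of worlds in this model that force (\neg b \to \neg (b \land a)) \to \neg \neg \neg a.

0: forces it.
1: forces it.
Worlds forcing the formula: {0, 1}.

2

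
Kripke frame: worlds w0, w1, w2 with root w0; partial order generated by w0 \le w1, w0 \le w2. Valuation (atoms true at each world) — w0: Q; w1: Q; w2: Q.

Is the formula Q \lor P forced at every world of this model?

w0 \Vdash Q \lor P via the disjunct Q.
Since the root w0 forces Q \lor P and forcing is persistent (monotone upward), every world forces it.

Yes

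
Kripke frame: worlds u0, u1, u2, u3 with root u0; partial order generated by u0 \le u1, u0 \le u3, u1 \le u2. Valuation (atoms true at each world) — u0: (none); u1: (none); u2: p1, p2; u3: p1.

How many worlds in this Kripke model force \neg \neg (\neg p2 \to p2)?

2

u0: does not force it — u0 \nVdash \neg \neg (\neg p2 \to p2) since u3 is accessible from u0 and u3 \Vdash \neg (\neg p2 \to p2).
u1: forces it.
u2: forces it.
u3: does not force it.
Worlds forcing the formula: {u1, u2}.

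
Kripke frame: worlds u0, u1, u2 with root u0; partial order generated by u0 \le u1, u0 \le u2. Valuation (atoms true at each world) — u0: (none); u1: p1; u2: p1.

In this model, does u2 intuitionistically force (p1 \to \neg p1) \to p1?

Yes

u2 \Vdash (p1 \to \neg p1) \to p1 vacuously: no world accessible from u2 forces the antecedent p1 \to \neg p1.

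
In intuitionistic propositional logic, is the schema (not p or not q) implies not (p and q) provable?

This is a constructively valid De Morgan direction (disjunction of negations to negated conjunction), which is intuitionistically derivable.
If not p holds at a world then no accessible world forces p, hence none forces p and q; likewise for not q.

Yes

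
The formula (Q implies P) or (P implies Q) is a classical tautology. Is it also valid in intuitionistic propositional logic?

This is the Gödel–Dummett linearity axiom, which is not intuitionistically valid.
A Kripke countermodel: worlds a, b, c; order generated by a <= b, a <= c; atoms true at each world — a:{}; b:{Q}; c:{P}.
a does not force (Q implies P) or (P implies Q): neither disjunct is forced at a.
a does not force Q implies P: at the accessible world b, b forces Q but b does not force P.
b lacks atom P, so b does not force P.
So the root a does not force the formula.

No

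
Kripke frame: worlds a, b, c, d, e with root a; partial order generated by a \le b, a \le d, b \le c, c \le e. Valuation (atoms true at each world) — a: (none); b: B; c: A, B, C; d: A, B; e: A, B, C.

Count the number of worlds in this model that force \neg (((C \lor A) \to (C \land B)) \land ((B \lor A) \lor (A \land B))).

a: does not force it — a \nVdash \neg (((C \lor A) \to (C \land B)) \land ((B \lor A) \lor (A \land B))) since b is accessible from a and b \Vdash ((C \lor A) \to (C \land B)) \land ((B \lor A) \lor (A \land B)).
b: does not force it — b \nVdash \neg (((C \lor A) \to (C \land B)) \land ((B \lor A) \lor (A \land B))) since b is accessible from b and b \Vdash ((C \lor A) \to (C \land B)) \land ((B \lor A) \lor (A \land B)).
c: does not force it.
d: forces it.
e: does not force it.
Worlds forcing the formula: {d}.

1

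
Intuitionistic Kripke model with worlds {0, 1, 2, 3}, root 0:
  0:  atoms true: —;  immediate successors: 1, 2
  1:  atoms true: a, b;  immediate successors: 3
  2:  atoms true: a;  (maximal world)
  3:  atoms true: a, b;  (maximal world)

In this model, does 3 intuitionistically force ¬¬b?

3 ⊩ ¬¬b: no world accessible from 3 forces ¬b.

Yes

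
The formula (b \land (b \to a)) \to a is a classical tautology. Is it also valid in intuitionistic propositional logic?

This is modus ponens in implicational form, which is intuitionistically derivable.
If a world forces b and b \to a, then applying the implication at that world (which is accessible from itself) gives a.

Yes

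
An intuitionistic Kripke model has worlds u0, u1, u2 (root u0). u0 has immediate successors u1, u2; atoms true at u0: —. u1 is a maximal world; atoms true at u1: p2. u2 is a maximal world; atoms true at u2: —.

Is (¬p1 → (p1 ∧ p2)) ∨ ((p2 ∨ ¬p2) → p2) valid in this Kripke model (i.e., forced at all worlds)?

No

Not every world: u0 ⊮ (¬p1 → (p1 ∧ p2)) ∨ ((p2 ∨ ¬p2) → p2).
u0 ⊮ (¬p1 → (p1 ∧ p2)) ∨ ((p2 ∨ ¬p2) → p2): neither disjunct is forced at u0.
u0 ⊮ ¬p1 → (p1 ∧ p2): already at u0 itself, u0 ⊩ ¬p1 but u0 ⊮ p1 ∧ p2.
u0 ⊮ p1 ∧ p2 since u0 fails p1.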